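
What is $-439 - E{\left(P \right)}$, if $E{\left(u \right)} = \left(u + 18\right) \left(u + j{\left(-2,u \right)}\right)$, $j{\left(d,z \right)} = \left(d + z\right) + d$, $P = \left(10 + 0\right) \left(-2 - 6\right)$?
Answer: $-10607$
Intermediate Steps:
$P = -80$ ($P = 10 \left(-8\right) = -80$)
$j{\left(d,z \right)} = z + 2 d$
$E{\left(u \right)} = \left(-4 + 2 u\right) \left(18 + u\right)$ ($E{\left(u \right)} = \left(u + 18\right) \left(u + \left(u + 2 \left(-2\right)\right)\right) = \left(18 + u\right) \left(u + \left(u - 4\right)\right) = \left(18 + u\right) \left(u + \left(-4 + u\right)\right) = \left(18 + u\right) \left(-4 + 2 u\right) = \left(-4 + 2 u\right) \left(18 + u\right)$)
$-439 - E{\left(P \right)} = -439 - \left(-72 + 2 \left(-80\right)^{2} + 32 \left(-80\right)\right) = -439 - \left(-72 + 2 \cdot 6400 - 2560\right) = -439 - \left(-72 + 12800 - 2560\right) = -439 - 10168 = -10607$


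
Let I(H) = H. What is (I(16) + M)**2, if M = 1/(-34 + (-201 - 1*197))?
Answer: 47761921/186624 ≈ 255.93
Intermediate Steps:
M = -1/432 (M = 1/(-34 + (-201 - 197)) = 1/(-34 - 398) = 1/(-432) = -1/432 ≈ -0.0023148)
(I(16) + M)**2 = (16 - 1/432)**2 = (6911/432)**2 = 47761921/186624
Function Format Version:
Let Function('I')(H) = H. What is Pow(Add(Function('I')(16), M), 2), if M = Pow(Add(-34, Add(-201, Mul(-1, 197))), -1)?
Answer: Rational(47761921, 186624) ≈ 255.93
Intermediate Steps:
M = Rational(-1, 432) (M = Pow(Add(-34, Add(-201, -197)), -1) = Pow(Add(-34, -398), -1) = Pow(-432, -1) = Rational(-1, 432) ≈ -0.0023148)
Pow(Add(Function('I')(16), M), 2) = Pow(Add(16, Rational(-1, 432)), 2) = Pow(Rational(6911, 432), 2) = Rational(47761921, 186624)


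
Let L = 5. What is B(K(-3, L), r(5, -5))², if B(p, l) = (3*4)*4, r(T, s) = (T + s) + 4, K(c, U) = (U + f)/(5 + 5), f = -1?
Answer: 2304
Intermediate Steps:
K(c, U) = -⅒ + U/10 (K(c, U) = (U - 1)/(5 + 5) = (-1 + U)/10 = (-1 + U)*(⅒) = -⅒ + U/10)
r(T, s) = 4 + T + s
B(p, l) = 48 (B(p, l) = 12*4 = 48)
B(K(-3, L), r(5, -5))² = 48² = 2304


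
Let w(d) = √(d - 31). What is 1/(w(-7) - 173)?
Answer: -173/29967 - I*√38/29967 ≈ -0.005773 - 0.00020571*I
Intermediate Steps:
w(d) = √(-31 + d)
1/(w(-7) - 173) = 1/(√(-31 - 7) - 173) = 1/(√(-38) - 173) = 1/(I*√38 - 173) = 1/(-173 + I*√38)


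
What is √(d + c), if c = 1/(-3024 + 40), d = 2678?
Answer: √5961398646/1492 ≈ 51.749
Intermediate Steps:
c = -1/2984 (c = 1/(-2984) = -1/2984 ≈ -0.00033512)
√(d + c) = √(2678 - 1/2984) = √(7991151/2984) = √5961398646/1492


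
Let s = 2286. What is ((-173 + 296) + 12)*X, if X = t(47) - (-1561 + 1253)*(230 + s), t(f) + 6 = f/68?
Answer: 7113790305/68 ≈ 1.0461e+8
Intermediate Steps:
t(f) = -6 + f/68
X = 52694743/68 (X = (-6 + (1/68)*47) - (-1561 + 1253)*(230 + 2286) = (-6 + 47/68) - (-308)*2516 = -361/68 - 1*(-774928) = -361/68 + 774928 = 52694743/68 ≈ 7.7492e+5)
((-173 + 296) + 12)*X = ((-173 + 296) + 12)*(52694743/68) = (123 + 12)*(52694743/68) = 135*(52694743/68) = 7113790305/68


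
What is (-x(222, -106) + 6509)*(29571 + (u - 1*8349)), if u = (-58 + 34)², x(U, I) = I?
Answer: 144193770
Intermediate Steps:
u = 576 (u = (-24)² = 576)
(-x(222, -106) + 6509)*(29571 + (u - 1*8349)) = (-1*(-106) + 6509)*(29571 + (576 - 1*8349)) = (106 + 6509)*(29571 + (576 - 8349)) = 6615*(29571 - 7773) = 6615*21798 = 144193770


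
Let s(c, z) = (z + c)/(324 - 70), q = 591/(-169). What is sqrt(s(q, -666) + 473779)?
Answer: sqrt(5165680349086)/3302 ≈ 688.31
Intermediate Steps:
q = -591/169 (q = 591*(-1/169) = -591/169 ≈ -3.4970)
s(c, z) = c/254 + z/254 (s(c, z) = (c + z)/254 = (c + z)*(1/254) = c/254 + z/254)
sqrt(s(q, -666) + 473779) = sqrt(((1/254)*(-591/169) + (1/254)*(-666)) + 473779) = sqrt((-591/42926 - 333/127) + 473779) = sqrt(-113145/42926 + 473779) = sqrt(20337324209/42926) = sqrt(5165680349086)/3302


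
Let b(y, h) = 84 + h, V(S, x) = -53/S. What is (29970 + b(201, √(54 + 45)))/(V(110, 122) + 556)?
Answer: 1101980/20369 + 110*√11/20369 ≈ 54.119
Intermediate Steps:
(29970 + b(201, √(54 + 45)))/(V(110, 122) + 556) = (29970 + (84 + √(54 + 45)))/(-53/110 + 556) = (29970 + (84 + √99))/(-53*1/110 + 556) = (29970 + (84 + 3*√11))/(-53/110 + 556) = (30054 + 3*√11)/(61107/110) = (30054 + 3*√11)*(110/61107) = 1101980/20369 + 110*√11/20369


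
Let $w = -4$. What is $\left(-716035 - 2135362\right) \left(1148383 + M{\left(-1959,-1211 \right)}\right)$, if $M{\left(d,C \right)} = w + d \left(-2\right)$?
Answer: $-3285656208909$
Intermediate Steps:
$M{\left(d,C \right)} = -4 - 2 d$ ($M{\left(d,C \right)} = -4 + d \left(-2\right) = -4 - 2 d$)
$\left(-716035 - 2135362\right) \left(1148383 + M{\left(-1959,-1211 \right)}\right) = \left(-716035 - 2135362\right) \left(1148383 - -3914\right) = \left(-716035 - 2135362\right) \left(1148383 + \left(-4 + 3918\right)\right) = - 2851397 \left(1148383 + 3914\right) = \left(-2851397\right) 1152297 = -3285656208909$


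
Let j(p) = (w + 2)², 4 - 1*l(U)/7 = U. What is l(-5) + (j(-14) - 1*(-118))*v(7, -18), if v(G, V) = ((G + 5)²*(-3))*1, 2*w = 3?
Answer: -56205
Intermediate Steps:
w = 3/2 (w = (½)*3 = 3/2 ≈ 1.5000)
l(U) = 28 - 7*U
v(G, V) = -3*(5 + G)² (v(G, V) = ((5 + G)²*(-3))*1 = -3*(5 + G)²*1 = -3*(5 + G)²)
j(p) = 49/4 (j(p) = (3/2 + 2)² = (7/2)² = 49/4)
l(-5) + (j(-14) - 1*(-118))*v(7, -18) = (28 - 7*(-5)) + (49/4 - 1*(-118))*(-3*(5 + 7)²) = (28 + 35) + (49/4 + 118)*(-3*12²) = 63 + 521*(-3*144)/4 = 63 + (521/4)*(-432) = 63 - 56268 = -56205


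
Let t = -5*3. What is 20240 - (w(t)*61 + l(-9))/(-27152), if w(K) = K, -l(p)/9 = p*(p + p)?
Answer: 549554107/27152 ≈ 20240.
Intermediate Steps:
l(p) = -18*p² (l(p) = -9*p*(p + p) = -9*p*2*p = -18*p²)
t = -15
20240 - (w(t)*61 + l(-9))/(-27152) = 20240 - (-15*61 - 18*(-9)²)/(-27152) = 20240 - (-915 - 18*81)*(-1)/27152 = 20240 - (-915 - 1458)*(-1)/27152 = 20240 - (-2373)*(-1)/27152 = 20240 - 1*2373/27152 = 20240 - 2373/27152 = 549554107/27152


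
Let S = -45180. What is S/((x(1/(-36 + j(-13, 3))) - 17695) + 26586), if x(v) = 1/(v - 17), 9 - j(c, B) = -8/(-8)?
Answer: -21550860/4240979 ≈ -5.0816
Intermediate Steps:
j(c, B) = 8 (j(c, B) = 9 - (-8)/(-8) = 9 - (-8)*(-1)/8 = 9 - 1*1 = 9 - 1 = 8)
x(v) = 1/(-17 + v)
S/((x(1/(-36 + j(-13, 3))) - 17695) + 26586) = -45180/((1/(-17 + 1/(-36 + 8)) - 17695) + 26586) = -45180/((1/(-17 + 1/(-28)) - 17695) + 26586) = -45180/((1/(-17 - 1/28) - 17695) + 26586) = -45180/((1/(-477/28) - 17695) + 26586) = -45180/((-28/477 - 17695) + 26586) = -45180/(-8440543/477 + 26586) = -45180/4240979/477 = -45180*477/4240979 = -21550860/4240979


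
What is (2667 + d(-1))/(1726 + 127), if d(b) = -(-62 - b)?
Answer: 2728/1853 ≈ 1.4722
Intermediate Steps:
d(b) = 62 + b
(2667 + d(-1))/(1726 + 127) = (2667 + (62 - 1))/(1726 + 127) = (2667 + 61)/1853 = 2728*(1/1853) = 2728/1853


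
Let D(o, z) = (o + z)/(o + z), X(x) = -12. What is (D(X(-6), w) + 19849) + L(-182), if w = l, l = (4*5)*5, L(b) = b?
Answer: 19668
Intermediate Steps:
l = 100 (l = 20*5 = 100)
w = 100
D(o, z) = 1
(D(X(-6), w) + 19849) + L(-182) = (1 + 19849) - 182 = 19850 - 182 = 19668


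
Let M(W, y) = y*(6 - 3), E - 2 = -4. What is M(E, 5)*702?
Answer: 10530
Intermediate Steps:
E = -2 (E = 2 - 4 = -2)
M(W, y) = 3*y (M(W, y) = y*3 = 3*y)
M(E, 5)*702 = (3*5)*702 = 15*702 = 10530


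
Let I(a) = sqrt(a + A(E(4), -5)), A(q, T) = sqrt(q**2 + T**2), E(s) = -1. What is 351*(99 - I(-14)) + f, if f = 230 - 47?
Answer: 34932 - 351*sqrt(-14 + sqrt(26)) ≈ 34932.0 - 1047.2*I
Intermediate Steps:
f = 183
A(q, T) = sqrt(T**2 + q**2)
I(a) = sqrt(a + sqrt(26)) (I(a) = sqrt(a + sqrt((-5)**2 + (-1)**2)) = sqrt(a + sqrt(25 + 1)) = sqrt(a + sqrt(26)))
351*(99 - I(-14)) + f = 351*(99 - sqrt(-14 + sqrt(26))) + 183 = (34749 - 351*sqrt(-14 + sqrt(26))) + 183 = 34932 - 351*sqrt(-14 + sqrt(26))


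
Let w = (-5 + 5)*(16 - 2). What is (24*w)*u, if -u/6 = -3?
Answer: 0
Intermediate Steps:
u = 18 (u = -6*(-3) = 18)
w = 0 (w = 0*14 = 0)
(24*w)*u = (24*0)*18 = 0*18 = 0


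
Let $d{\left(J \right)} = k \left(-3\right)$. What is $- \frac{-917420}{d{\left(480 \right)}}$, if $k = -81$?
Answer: $\frac{917420}{243} \approx 3775.4$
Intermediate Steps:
$d{\left(J \right)} = 243$ ($d{\left(J \right)} = \left(-81\right) \left(-3\right) = 243$)
$- \frac{-917420}{d{\left(480 \right)}} = - \frac{-917420}{243} = \left(-1\right) \left(- \frac{917420}{243}\right) = \frac{917420}{243}$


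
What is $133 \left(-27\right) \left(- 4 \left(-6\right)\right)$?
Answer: $-86184$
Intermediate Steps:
$133 \left(-27\right) \left(- 4 \left(-6\right)\right) = - 3591 \left(\left(-1\right) \left(-24\right)\right) = \left(-3591\right) 24 = -86184$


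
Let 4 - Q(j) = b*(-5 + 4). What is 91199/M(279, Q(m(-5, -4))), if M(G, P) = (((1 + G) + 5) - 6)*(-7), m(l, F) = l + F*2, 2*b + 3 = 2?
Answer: -91199/1953 ≈ -46.697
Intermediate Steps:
b = -½ (b = -3/2 + (½)*2 = -3/2 + 1 = -½ ≈ -0.50000)
m(l, F) = l + 2*F
Q(j) = 7/2 (Q(j) = 4 - (-1)*(-5 + 4)/2 = 4 - (-1)*(-1)/2 = 4 - 1*½ = 4 - ½ = 7/2)
M(G, P) = -7*G (M(G, P) = ((6 + G) - 6)*(-7) = G*(-7) = -7*G)
91199/M(279, Q(m(-5, -4))) = 91199/((-7*279)) = 91199/(-1953) = 91199*(-1/1953) = -91199/1953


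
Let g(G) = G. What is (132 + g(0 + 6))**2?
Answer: 19044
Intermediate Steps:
(132 + g(0 + 6))**2 = (132 + (0 + 6))**2 = (132 + 6)**2 = 138**2 = 19044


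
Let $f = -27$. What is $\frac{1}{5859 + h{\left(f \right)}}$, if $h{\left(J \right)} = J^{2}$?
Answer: $\frac{1}{6588} \approx 0.00015179$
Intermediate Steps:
$\frac{1}{5859 + h{\left(f \right)}} = \frac{1}{5859 + \left(-27\right)^{2}} = \frac{1}{5859 + 729} = \frac{1}{6588}$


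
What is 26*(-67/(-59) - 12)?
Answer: -16666/59 ≈ -282.47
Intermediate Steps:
26*(-67/(-59) - 12) = 26*(-67*(-1/59) - 12) = 26*(67/59 - 12) = 26*(-641/59) = -16666/59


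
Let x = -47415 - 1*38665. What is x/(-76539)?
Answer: 86080/76539 ≈ 1.1247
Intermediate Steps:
x = -86080 (x = -47415 - 38665 = -86080)
x/(-76539) = -86080/(-76539) = -86080*(-1/76539) = 86080/76539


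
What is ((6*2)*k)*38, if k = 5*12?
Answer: 27360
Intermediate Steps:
k = 60
((6*2)*k)*38 = ((6*2)*60)*38 = (12*60)*38 = 720*38 = 27360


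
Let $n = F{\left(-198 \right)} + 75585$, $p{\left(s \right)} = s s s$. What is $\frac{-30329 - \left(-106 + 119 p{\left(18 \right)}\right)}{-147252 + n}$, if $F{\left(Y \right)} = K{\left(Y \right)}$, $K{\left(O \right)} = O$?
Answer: $\frac{724231}{71865} \approx 10.078$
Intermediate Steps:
$p{\left(s \right)} = s^{3}$ ($p{\left(s \right)} = s^{2} s = s^{3}$)
$F{\left(Y \right)} = Y$
$n = 75387$ ($n = -198 + 75585 = 75387$)
$\frac{-30329 - \left(-106 + 119 p{\left(18 \right)}\right)}{-147252 + n} = \frac{-30329 + \left(- 119 \cdot 18^{3} + 106\right)}{-147252 + 75387} = \frac{-30329 + \left(\left(-119\right) 5832 + 106\right)}{-71865} = \left(-30329 + \left(-694008 + 106\right)\right) \left(- \frac{1}{71865}\right) = \left(-30329 - 693902\right) \left(- \frac{1}{71865}\right) = \left(-724231\right) \left(- \frac{1}{71865}\right) = \frac{724231}{71865}$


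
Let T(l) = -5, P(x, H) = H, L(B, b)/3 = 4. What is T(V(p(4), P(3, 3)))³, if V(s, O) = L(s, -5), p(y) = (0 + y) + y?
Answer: -125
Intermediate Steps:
L(B, b) = 12 (L(B, b) = 3*4 = 12)
p(y) = 2*y (p(y) = y + y = 2*y)
V(s, O) = 12
T(V(p(4), P(3, 3)))³ = (-5)³ = -125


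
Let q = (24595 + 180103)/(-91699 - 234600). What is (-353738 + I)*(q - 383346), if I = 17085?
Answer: 42110449617684256/326299 ≈ 1.2905e+11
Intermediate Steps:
q = -204698/326299 (q = 204698/(-326299) = 204698*(-1/326299) = -204698/326299 ≈ -0.62733)
(-353738 + I)*(q - 383346) = (-353738 + 17085)*(-204698/326299 - 383346) = -336653*(-125085621152/326299) = 42110449617684256/326299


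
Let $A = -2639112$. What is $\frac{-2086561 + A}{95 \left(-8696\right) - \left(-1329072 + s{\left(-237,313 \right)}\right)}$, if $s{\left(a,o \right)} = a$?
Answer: $- \frac{4725673}{503189} \approx -9.3914$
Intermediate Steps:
$\frac{-2086561 + A}{95 \left(-8696\right) - \left(-1329072 + s{\left(-237,313 \right)}\right)} = \frac{-2086561 - 2639112}{95 \left(-8696\right) + \left(1329072 - -237\right)} = - \frac{4725673}{-826120 + \left(1329072 + 237\right)} = - \frac{4725673}{-826120 + 1329309} = - \frac{4725673}{503189}$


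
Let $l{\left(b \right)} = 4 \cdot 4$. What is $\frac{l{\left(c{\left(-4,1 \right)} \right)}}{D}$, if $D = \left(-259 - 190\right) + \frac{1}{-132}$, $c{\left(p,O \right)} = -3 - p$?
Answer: $- \frac{2112}{59269} \approx -0.035634$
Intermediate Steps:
$l{\left(b \right)} = 16$
$D = - \frac{59269}{132}$ ($D = -449 - \frac{1}{132} = - \frac{59269}{132} \approx -449.01$)
$\frac{l{\left(c{\left(-4,1 \right)} \right)}}{D} = \frac{16}{- \frac{59269}{132}} = 16 \left(- \frac{132}{59269}\right) = - \frac{2112}{59269}$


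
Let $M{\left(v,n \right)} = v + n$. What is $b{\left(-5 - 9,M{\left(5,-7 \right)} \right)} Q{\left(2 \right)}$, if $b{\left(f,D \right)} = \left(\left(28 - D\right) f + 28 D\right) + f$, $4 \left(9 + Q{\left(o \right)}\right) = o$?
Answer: $4165$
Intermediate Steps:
$M{\left(v,n \right)} = n + v$
$Q{\left(o \right)} = -9 + \frac{o}{4}$
$b{\left(f,D \right)} = f + 28 D + f \left(28 - D\right)$ ($b{\left(f,D \right)} = \left(f \left(28 - D\right) + 28 D\right) + f = \left(28 D + f \left(28 - D\right)\right) + f = f + 28 D + f \left(28 - D\right)$)
$b{\left(-5 - 9,M{\left(5,-7 \right)} \right)} Q{\left(2 \right)} = \left(28 \left(-7 + 5\right) + 29 \left(-5 - 9\right) - \left(-7 + 5\right) \left(-5 - 9\right)\right) \left(-9 + \frac{1}{4} \cdot 2\right) = \left(28 \left(-2\right) + 29 \left(-14\right) - \left(-2\right) \left(-14\right)\right) \left(-9 + \frac{1}{2}\right) = \left(-56 - 406 - 28\right) \left(- \frac{17}{2}\right) = \left(-490\right) \left(- \frac{17}{2}\right) = 4165$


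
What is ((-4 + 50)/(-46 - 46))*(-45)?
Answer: 45/2 ≈ 22.500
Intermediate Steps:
((-4 + 50)/(-46 - 46))*(-45) = (46/(-92))*(-45) = (46*(-1/92))*(-45) = -½*(-45) = 45/2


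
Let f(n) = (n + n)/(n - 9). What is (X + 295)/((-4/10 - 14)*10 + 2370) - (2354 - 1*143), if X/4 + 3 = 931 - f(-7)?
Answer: -3278455/1484 ≈ -2209.2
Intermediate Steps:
f(n) = 2*n/(-9 + n) (f(n) = (2*n)/(-9 + n) = 2*n/(-9 + n))
X = 7417/2 (X = -12 + 4*(931 - 2*(-7)/(-9 - 7)) = -12 + 4*(931 - 2*(-7)/(-16)) = -12 + 4*(931 - 2*(-7)*(-1)/16) = -12 + 4*(931 - 1*7/8) = -12 + 4*(931 - 7/8) = -12 + 4*(7441/8) = -12 + 7441/2 = 7417/2 ≈ 3708.5)
(X + 295)/((-4/10 - 14)*10 + 2370) - (2354 - 1*143) = (7417/2 + 295)/((-4/10 - 14)*10 + 2370) - (2354 - 1*143) = 8007/(2*((-4*⅒ - 14)*10 + 2370)) - (2354 - 143) = 8007/(2*((-⅖ - 14)*10 + 2370)) - 1*2211 = 8007/(2*(-72/5*10 + 2370)) - 2211 = 8007/(2*(-144 + 2370)) - 2211 = (8007/2)/2226 - 2211 = (8007/2)*(1/2226) - 2211 = 2669/1484 - 2211 = -3278455/1484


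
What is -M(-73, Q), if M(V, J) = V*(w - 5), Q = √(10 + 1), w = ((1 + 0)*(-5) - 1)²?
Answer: 2263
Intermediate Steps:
w = 36 (w = (1*(-5) - 1)² = (-5 - 1)² = (-6)² = 36)
Q = √11 ≈ 3.3166
M(V, J) = 31*V (M(V, J) = V*(36 - 5) = V*31 = 31*V)
-M(-73, Q) = -31*(-73) = -1*(-2263) = 2263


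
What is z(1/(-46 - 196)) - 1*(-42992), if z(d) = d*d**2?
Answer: 609303604095/14172488 ≈ 42992.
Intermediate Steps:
z(d) = d**3
z(1/(-46 - 196)) - 1*(-42992) = (1/(-46 - 196))**3 - 1*(-42992) = (1/(-242))**3 + 42992 = (-1/242)**3 + 42992 = -1/14172488 + 42992 = 609303604095/14172488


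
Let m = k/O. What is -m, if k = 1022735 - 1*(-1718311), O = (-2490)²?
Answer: -456841/1033350 ≈ -0.44210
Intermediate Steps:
O = 6200100
k = 2741046 (k = 1022735 + 1718311 = 2741046)
m = 456841/1033350 (m = 2741046/6200100 = 2741046*(1/6200100) = 456841/1033350 ≈ 0.44210)
-m = -1*456841/1033350 = -456841/1033350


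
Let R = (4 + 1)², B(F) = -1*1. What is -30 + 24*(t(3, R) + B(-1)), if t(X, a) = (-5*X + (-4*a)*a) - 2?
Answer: -60462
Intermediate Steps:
B(F) = -1
R = 25 (R = 5² = 25)
t(X, a) = -2 - 5*X - 4*a² (t(X, a) = (-5*X - 4*a²) - 2 = -2 - 5*X - 4*a²)
-30 + 24*(t(3, R) + B(-1)) = -30 + 24*((-2 - 5*3 - 4*25²) - 1) = -30 + 24*((-2 - 15 - 4*625) - 1) = -30 + 24*((-2 - 15 - 2500) - 1) = -30 + 24*(-2517 - 1) = -30 + 24*(-2518) = -30 - 60432 = -60462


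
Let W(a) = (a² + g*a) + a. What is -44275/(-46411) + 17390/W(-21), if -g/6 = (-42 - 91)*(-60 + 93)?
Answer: 11829506030/12823220067 ≈ 0.92251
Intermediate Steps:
g = 26334 (g = -6*(-42 - 91)*(-60 + 93) = -(-798)*33 = -6*(-4389) = 26334)
W(a) = a² + 26335*a (W(a) = (a² + 26334*a) + a = a² + 26335*a)
-44275/(-46411) + 17390/W(-21) = -44275/(-46411) + 17390/((-21*(26335 - 21))) = -44275*(-1/46411) + 17390/((-21*26314)) = 44275/46411 + 17390/(-552594) = 44275/46411 + 17390*(-1/552594) = 44275/46411 - 8695/276297 = 11829506030/12823220067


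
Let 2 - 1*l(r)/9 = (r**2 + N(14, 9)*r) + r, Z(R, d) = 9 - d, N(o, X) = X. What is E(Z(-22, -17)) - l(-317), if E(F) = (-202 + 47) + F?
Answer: 875724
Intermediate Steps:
E(F) = -155 + F
l(r) = 18 - 90*r - 9*r**2 (l(r) = 18 - 9*((r**2 + 9*r) + r) = 18 - 9*(r**2 + 10*r) = 18 + (-90*r - 9*r**2) = 18 - 90*r - 9*r**2)
E(Z(-22, -17)) - l(-317) = (-155 + (9 - 1*(-17))) - (18 - 90*(-317) - 9*(-317)**2) = (-155 + (9 + 17)) - (18 + 28530 - 9*100489) = (-155 + 26) - (18 + 28530 - 904401) = -129 - 1*(-875853) = -129 + 875853 = 875724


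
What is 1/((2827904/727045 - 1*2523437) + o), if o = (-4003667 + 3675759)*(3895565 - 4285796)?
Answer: 727045/93030746670373899 ≈ 7.8151e-12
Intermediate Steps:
o = 127959866748 (o = -327908*(-390231) = 127959866748)
1/((2827904/727045 - 1*2523437) + o) = 1/((2827904/727045 - 1*2523437) + 127959866748) = 1/((2827904*(1/727045) - 2523437) + 127959866748) = 1/((2827904/727045 - 2523437) + 127959866748) = 1/(-1834649425761/727045 + 127959866748) = 1/(93030746670373899/727045) = 727045/93030746670373899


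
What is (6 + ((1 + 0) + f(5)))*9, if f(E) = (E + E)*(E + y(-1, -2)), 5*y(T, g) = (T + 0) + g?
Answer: 459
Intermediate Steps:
y(T, g) = T/5 + g/5 (y(T, g) = ((T + 0) + g)/5 = (T + g)/5 = T/5 + g/5)
f(E) = 2*E*(-⅗ + E) (f(E) = (E + E)*(E + ((⅕)*(-1) + (⅕)*(-2))) = (2*E)*(E + (-⅕ - ⅖)) = (2*E)*(E - ⅗) = (2*E)*(-⅗ + E) = 2*E*(-⅗ + E))
(6 + ((1 + 0) + f(5)))*9 = (6 + ((1 + 0) + (⅖)*5*(-3 + 5*5)))*9 = (6 + (1 + (⅖)*5*(-3 + 25)))*9 = (6 + (1 + (⅖)*5*22))*9 = (6 + (1 + 44))*9 = (6 + 45)*9 = 51*9 = 459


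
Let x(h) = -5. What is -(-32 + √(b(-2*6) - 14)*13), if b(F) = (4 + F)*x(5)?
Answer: 32 - 13*√26 ≈ -34.287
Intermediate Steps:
b(F) = -20 - 5*F (b(F) = (4 + F)*(-5) = -20 - 5*F)
-(-32 + √(b(-2*6) - 14)*13) = -(-32 + √((-20 - (-10)*6) - 14)*13) = -(-32 + √((-20 - 5*(-12)) - 14)*13) = -(-32 + √((-20 + 60) - 14)*13) = -(-32 + √(40 - 14)*13) = -(-32 + √26*13) = -(-32 + 13*√26) = 32 - 13*√26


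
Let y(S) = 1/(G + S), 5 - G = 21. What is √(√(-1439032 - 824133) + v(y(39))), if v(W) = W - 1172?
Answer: √(-619965 + 529*I*√2263165)/23 ≈ 19.171 + 39.236*I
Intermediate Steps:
G = -16 (G = 5 - 1*21 = 5 - 21 = -16)
y(S) = 1/(-16 + S)
v(W) = -1172 + W
√(√(-1439032 - 824133) + v(y(39))) = √(√(-1439032 - 824133) + (-1172 + 1/(-16 + 39))) = √(√(-2263165) + (-1172 + 1/23)) = √(I*√2263165 + (-1172 + 1/23)) = √(I*√2263165 - 26955/23) = √(-26955/23 + I*√2263165)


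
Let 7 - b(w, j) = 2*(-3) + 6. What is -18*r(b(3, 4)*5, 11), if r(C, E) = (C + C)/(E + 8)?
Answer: -1260/19 ≈ -66.316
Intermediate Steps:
b(w, j) = 7 (b(w, j) = 7 - (2*(-3) + 6) = 7 - (-6 + 6) = 7 - 1*0 = 7 + 0 = 7)
r(C, E) = 2*C/(8 + E) (r(C, E) = (2*C)/(8 + E) = 2*C/(8 + E))
-18*r(b(3, 4)*5, 11) = -36*7*5/(8 + 11) = -36*35/19 = -18*70/19 = -1260/19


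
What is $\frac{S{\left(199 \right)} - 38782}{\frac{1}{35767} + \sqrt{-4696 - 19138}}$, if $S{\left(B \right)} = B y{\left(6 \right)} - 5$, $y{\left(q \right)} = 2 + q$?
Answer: $\frac{1330353565 i}{- i + 35767 \sqrt{23834}} \approx -4.3632 \cdot 10^{-5} + 240.93 i$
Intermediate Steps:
$S{\left(B \right)} = -5 + 8 B$ ($S{\left(B \right)} = B \left(2 + 6\right) - 5 = B 8 - 5 = 8 B - 5 = -5 + 8 B$)
$\frac{S{\left(199 \right)} - 38782}{\frac{1}{35767} + \sqrt{-4696 - 19138}} = \frac{\left(-5 + 8 \cdot 199\right) - 38782}{\frac{1}{35767} + \sqrt{-4696 - 19138}} = \frac{\left(-5 + 1592\right) - 38782}{\frac{1}{35767} + \sqrt{-23834}} = \frac{1587 - 38782}{\frac{1}{35767} + i \sqrt{23834}} = - \frac{37195}{\frac{1}{35767} + i \sqrt{23834}}$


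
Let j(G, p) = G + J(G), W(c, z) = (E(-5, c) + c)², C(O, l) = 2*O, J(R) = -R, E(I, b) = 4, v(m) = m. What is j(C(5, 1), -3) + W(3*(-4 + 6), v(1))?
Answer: 100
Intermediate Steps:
W(c, z) = (4 + c)²
j(G, p) = 0 (j(G, p) = G - G = 0)
j(C(5, 1), -3) + W(3*(-4 + 6), v(1)) = 0 + (4 + 3*(-4 + 6))² = 0 + (4 + 3*2)² = 0 + (4 + 6)² = 0 + 10² = 0 + 100 = 100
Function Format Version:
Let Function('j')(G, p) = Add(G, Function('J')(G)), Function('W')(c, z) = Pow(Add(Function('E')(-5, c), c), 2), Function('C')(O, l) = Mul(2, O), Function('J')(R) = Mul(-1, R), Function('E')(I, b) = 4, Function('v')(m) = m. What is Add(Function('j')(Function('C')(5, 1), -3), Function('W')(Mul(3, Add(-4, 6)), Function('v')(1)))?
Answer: 100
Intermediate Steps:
Function('W')(c, z) = Pow(Add(4, c), 2)
Function('j')(G, p) = 0 (Function('j')(G, p) = Add(G, Mul(-1, G)) = 0)
Add(Function('j')(Function('C')(5, 1), -3), Function('W')(Mul(3, Add(-4, 6)), Function('v')(1))) = Add(0, Pow(Add(4, Mul(3, Add(-4, 6))), 2)) = Add(0, Pow(Add(4, Mul(3, 2)), 2)) = Add(0, Pow(Add(4, 6), 2)) = Add(0, Pow(10, 2)) = Add(0, 100) = 100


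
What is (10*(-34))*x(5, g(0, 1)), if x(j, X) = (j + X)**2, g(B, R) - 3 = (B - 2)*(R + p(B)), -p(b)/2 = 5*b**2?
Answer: -12240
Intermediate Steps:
p(b) = -10*b**2
g(B, R) = 3 + (-2 + B)*(R - 10*B**2) (g(B, R) = 3 + (B - 2)*(R - 10*B**2) = 3 + (-2 + B)*(R - 10*B**2))
x(j, X) = (X + j)**2
(10*(-34))*x(5, g(0, 1)) = (10*(-34))*((3 - 10*0**3 - 2*1 + 20*0**2 + 0*1) + 5)**2 = -340*((3 - 10*0 - 2 + 20*0 + 0) + 5)**2 = -340*((3 + 0 - 2 + 0 + 0) + 5)**2 = -340*(1 + 5)**2 = -340*6**2 = -340*36 = -12240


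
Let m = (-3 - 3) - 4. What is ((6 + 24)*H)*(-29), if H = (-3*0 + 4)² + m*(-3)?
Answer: -40020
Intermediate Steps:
m = -10 (m = -6 - 4 = -10)
H = 46 (H = (-3*0 + 4)² - 10*(-3) = (0 + 4)² + 30 = 4² + 30 = 16 + 30 = 46)
((6 + 24)*H)*(-29) = ((6 + 24)*46)*(-29) = (30*46)*(-29) = 1380*(-29) = -40020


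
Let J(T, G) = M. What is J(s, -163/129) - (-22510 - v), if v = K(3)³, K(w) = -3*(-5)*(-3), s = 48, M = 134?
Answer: -68481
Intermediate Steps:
K(w) = -45 (K(w) = 15*(-3) = -45)
J(T, G) = 134
v = -91125 (v = (-45)³ = -91125)
J(s, -163/129) - (-22510 - v) = 134 - (-22510 - 1*(-91125)) = 134 - (-22510 + 91125) = 134 - 1*68615 = 134 - 68615 = -68481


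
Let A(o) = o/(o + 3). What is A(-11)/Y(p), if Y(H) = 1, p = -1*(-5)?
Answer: 11/8 ≈ 1.3750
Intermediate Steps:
p = 5
A(o) = o/(3 + o)
A(-11)/Y(p) = -11/(3 - 11)/1 = -11/(-8)*1 = -11*(-⅛)*1 = (11/8)*1 = 11/8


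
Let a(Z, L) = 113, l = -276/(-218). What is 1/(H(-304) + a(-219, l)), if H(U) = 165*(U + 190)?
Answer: -1/18697 ≈ -5.3485e-5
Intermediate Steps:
l = 138/109 (l = -276*(-1/218) = 138/109 ≈ 1.2661)
H(U) = 31350 + 165*U (H(U) = 165*(190 + U) = 31350 + 165*U)
1/(H(-304) + a(-219, l)) = 1/((31350 + 165*(-304)) + 113) = 1/((31350 - 50160) + 113) = 1/(-18810 + 113) = 1/(-18697) = -1/18697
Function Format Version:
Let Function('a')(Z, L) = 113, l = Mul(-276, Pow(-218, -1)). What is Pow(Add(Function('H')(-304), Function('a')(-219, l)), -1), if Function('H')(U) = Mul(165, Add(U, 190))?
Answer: Rational(-1, 18697) ≈ -5.3485e-5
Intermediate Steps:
l = Rational(138, 109) (l = Mul(-276, Rational(-1, 218)) = Rational(138, 109) ≈ 1.2661)
Function('H')(U) = Add(31350, Mul(165, U)) (Function('H')(U) = Mul(165, Add(190, U)) = Add(31350, Mul(165, U)))
Pow(Add(Function('H')(-304), Function('a')(-219, l)), -1) = Pow(Add(Add(31350, Mul(165, -304)), 113), -1) = Pow(Add(Add(31350, -50160), 113), -1) = Pow(Add(-18810, 113), -1) = Pow(-18697, -1) = Rational(-1, 18697)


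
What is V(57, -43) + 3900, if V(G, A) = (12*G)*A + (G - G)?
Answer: -25512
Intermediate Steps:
V(G, A) = 12*A*G (V(G, A) = 12*A*G + 0 = 12*A*G)
V(57, -43) + 3900 = 12*(-43)*57 + 3900 = -29412 + 3900 = -25512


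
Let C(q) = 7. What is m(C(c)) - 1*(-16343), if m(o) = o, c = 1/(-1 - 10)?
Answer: 16350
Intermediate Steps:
c = -1/11 (c = 1/(-11) = -1/11 ≈ -0.090909)
m(C(c)) - 1*(-16343) = 7 - 1*(-16343) = 7 + 16343 = 16350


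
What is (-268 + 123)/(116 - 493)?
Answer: 5/13 ≈ 0.38462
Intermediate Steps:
(-268 + 123)/(116 - 493) = -145/(-377) = -145*(-1/377) = 5/13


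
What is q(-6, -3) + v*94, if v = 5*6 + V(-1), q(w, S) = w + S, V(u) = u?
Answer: 2717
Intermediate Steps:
q(w, S) = S + w
v = 29 (v = 5*6 - 1 = 30 - 1 = 29)
q(-6, -3) + v*94 = (-3 - 6) + 29*94 = -9 + 2726 = 2717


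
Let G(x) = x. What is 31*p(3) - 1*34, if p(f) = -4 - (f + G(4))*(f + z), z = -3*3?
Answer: 1144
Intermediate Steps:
z = -9
p(f) = -4 - (-9 + f)*(4 + f) (p(f) = -4 - (f + 4)*(f - 9) = -4 - (4 + f)*(-9 + f) = -4 - (-9 + f)*(4 + f))
31*p(3) - 1*34 = 31*(32 - 1*3² + 5*3) - 1*34 = 31*(32 - 1*9 + 15) - 34 = 31*(32 - 9 + 15) - 34 = 31*38 - 34 = 1178 - 34 = 1144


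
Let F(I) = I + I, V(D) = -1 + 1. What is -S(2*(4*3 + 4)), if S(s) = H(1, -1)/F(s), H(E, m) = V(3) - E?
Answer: 1/64 ≈ 0.015625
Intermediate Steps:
V(D) = 0
F(I) = 2*I
H(E, m) = -E (H(E, m) = 0 - E = -E)
S(s) = -1/(2*s) (S(s) = (-1*1)/((2*s)) = -1/(2*s))
-S(2*(4*3 + 4)) = -(-1)/(2*(2*(4*3 + 4))) = -(-1)/(2*(2*(12 + 4))) = -(-1)/(2*(2*16)) = -(-1)/(2*32) = -1*(-1/64) = 1/64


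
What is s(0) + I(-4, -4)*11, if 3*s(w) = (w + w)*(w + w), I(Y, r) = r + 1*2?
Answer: -22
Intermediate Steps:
I(Y, r) = 2 + r (I(Y, r) = r + 2 = 2 + r)
s(w) = 4*w²/3 (s(w) = ((w + w)*(w + w))/3 = ((2*w)*(2*w))/3 = (4*w²)/3 = 4*w²/3)
s(0) + I(-4, -4)*11 = (4/3)*0² + (2 - 4)*11 = (4/3)*0 - 2*11 = 0 - 22 = -22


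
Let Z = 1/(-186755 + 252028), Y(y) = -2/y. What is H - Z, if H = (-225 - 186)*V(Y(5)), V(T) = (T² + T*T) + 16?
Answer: -10945498849/1631825 ≈ -6707.5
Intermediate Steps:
V(T) = 16 + 2*T² (V(T) = (T² + T²) + 16 = 2*T² + 16 = 16 + 2*T²)
Z = 1/65273 ≈ 1.5320e-5
H = -167688/25 (H = (-225 - 186)*(16 + 2*(-2/5)²) = -411*(16 + 2*(-2*⅕)²) = -411*(16 + 2*(-⅖)²) = -411*(16 + 2*(4/25)) = -411*(16 + 8/25) = -411*408/25 = -167688/25 ≈ -6707.5)
H - Z = -167688/25 - 1*1/65273 = -167688/25 - 1/65273 = -10945498849/1631825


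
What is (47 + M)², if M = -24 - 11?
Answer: 144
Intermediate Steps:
M = -35
(47 + M)² = (47 - 35)² = 12² = 144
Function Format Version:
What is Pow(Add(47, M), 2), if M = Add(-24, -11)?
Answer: 144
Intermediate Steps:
M = -35
Pow(Add(47, M), 2) = Pow(Add(47, -35), 2) = Pow(12, 2) = 144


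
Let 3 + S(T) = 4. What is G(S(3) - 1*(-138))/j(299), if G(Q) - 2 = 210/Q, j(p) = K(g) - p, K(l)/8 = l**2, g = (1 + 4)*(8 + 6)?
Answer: 488/5407239 ≈ 9.0249e-5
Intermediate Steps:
g = 70 (g = 5*14 = 70)
S(T) = 1 (S(T) = -3 + 4 = 1)
K(l) = 8*l**2
j(p) = 39200 - p (j(p) = 8*70**2 - p = 8*4900 - p = 39200 - p)
G(Q) = 2 + 210/Q
G(S(3) - 1*(-138))/j(299) = (2 + 210/(1 - 1*(-138)))/(39200 - 1*299) = (2 + 210/(1 + 138))/(39200 - 299) = (2 + 210/139)/38901 = (2 + 210*(1/139))*(1/38901) = (2 + 210/139)*(1/38901) = (488/139)*(1/38901) = 488/5407239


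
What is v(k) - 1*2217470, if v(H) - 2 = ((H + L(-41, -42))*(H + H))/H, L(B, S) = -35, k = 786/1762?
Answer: -1953650192/881 ≈ -2.2175e+6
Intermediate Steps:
k = 393/881 (k = 786*(1/1762) = 393/881 ≈ 0.44608)
v(H) = -68 + 2*H (v(H) = 2 + ((H - 35)*(H + H))/H = 2 + ((-35 + H)*(2*H))/H = 2 + (2*H*(-35 + H))/H = 2 + (-70 + 2*H) = -68 + 2*H)
v(k) - 1*2217470 = (-68 + 2*(393/881)) - 1*2217470 = (-68 + 786/881) - 2217470 = -59122/881 - 2217470 = -1953650192/881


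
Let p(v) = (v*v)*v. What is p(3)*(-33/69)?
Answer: -297/23 ≈ -12.913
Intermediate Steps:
p(v) = v**3 (p(v) = v**2*v = v**3)
p(3)*(-33/69) = 3**3*(-33/69) = 27*(-33*1/69) = 27*(-11/23) = -297/23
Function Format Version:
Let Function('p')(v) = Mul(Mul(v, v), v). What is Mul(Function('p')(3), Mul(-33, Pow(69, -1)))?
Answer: Rational(-297, 23) ≈ -12.913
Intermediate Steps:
Function('p')(v) = Pow(v, 3) (Function('p')(v) = Mul(Pow(v, 2), v) = Pow(v, 3))
Mul(Function('p')(3), Mul(-33, Pow(69, -1))) = Mul(Pow(3, 3), Mul(-33, Pow(69, -1))) = Mul(27, Mul(-33, Rational(1, 69))) = Mul(27, Rational(-11, 23)) = Rational(-297, 23)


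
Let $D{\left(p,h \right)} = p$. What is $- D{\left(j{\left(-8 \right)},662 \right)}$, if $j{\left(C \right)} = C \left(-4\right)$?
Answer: $-32$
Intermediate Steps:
$j{\left(C \right)} = - 4 C$
$- D{\left(j{\left(-8 \right)},662 \right)} = - \left(-4\right) \left(-8\right) = \left(-1\right) 32 = -32$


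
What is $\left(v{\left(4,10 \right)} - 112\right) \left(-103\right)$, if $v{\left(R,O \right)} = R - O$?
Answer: $12154$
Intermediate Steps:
$\left(v{\left(4,10 \right)} - 112\right) \left(-103\right) = \left(\left(4 - 10\right) - 112\right) \left(-103\right) = \left(-6 - 112\right) \left(-103\right) = \left(-118\right) \left(-103\right) = 12154$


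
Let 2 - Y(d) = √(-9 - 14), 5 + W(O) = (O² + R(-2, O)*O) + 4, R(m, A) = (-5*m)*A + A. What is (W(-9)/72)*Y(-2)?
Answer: 971/36 - 971*I*√23/72 ≈ 26.972 - 64.677*I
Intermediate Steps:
R(m, A) = A - 5*A*m (R(m, A) = -5*A*m + A = A - 5*A*m)
W(O) = -1 + 12*O² (W(O) = -5 + ((O² + (O*(1 - 5*(-2)))*O) + 4) = -5 + ((O² + (O*(1 + 10))*O) + 4) = -5 + ((O² + (O*11)*O) + 4) = -5 + ((O² + (11*O)*O) + 4) = -5 + ((O² + 11*O²) + 4) = -5 + (12*O² + 4) = -5 + (4 + 12*O²) = -1 + 12*O²)
Y(d) = 2 - I*√23 (Y(d) = 2 - √(-9 - 14) = 2 - √(-23) = 2 - I*√23)
(W(-9)/72)*Y(-2) = ((-1 + 12*(-9)²)/72)*(2 - I*√23) = ((-1 + 12*81)*(1/72))*(2 - I*√23) = ((-1 + 972)*(1/72))*(2 - I*√23) = (971*(1/72))*(2 - I*√23) = 971*(2 - I*√23)/72 = 971/36 - 971*I*√23/72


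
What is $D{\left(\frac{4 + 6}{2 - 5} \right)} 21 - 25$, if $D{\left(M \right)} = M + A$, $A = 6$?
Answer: $31$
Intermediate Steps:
$D{\left(M \right)} = 6 + M$ ($D{\left(M \right)} = M + 6 = 6 + M$)
$D{\left(\frac{4 + 6}{2 - 5} \right)} 21 - 25 = \left(6 + \frac{4 + 6}{2 - 5}\right) 21 - 25 = \left(6 + \frac{10}{-3}\right) 21 - 25 = \left(6 + 10 \left(- \frac{1}{3}\right)\right) 21 - 25 = \left(6 - \frac{10}{3}\right) 21 - 25 = \frac{8}{3} \cdot 21 - 25 = 56 - 25 = 31$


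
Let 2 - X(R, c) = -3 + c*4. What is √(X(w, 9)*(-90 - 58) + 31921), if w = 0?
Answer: √36509 ≈ 191.07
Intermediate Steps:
X(R, c) = 5 - 4*c (X(R, c) = 2 - (-3 + c*4) = 2 - (-3 + 4*c) = 2 + (3 - 4*c) = 5 - 4*c)
√(X(w, 9)*(-90 - 58) + 31921) = √((5 - 4*9)*(-90 - 58) + 31921) = √((5 - 36)*(-148) + 31921) = √(-31*(-148) + 31921) = √(4588 + 31921) = √36509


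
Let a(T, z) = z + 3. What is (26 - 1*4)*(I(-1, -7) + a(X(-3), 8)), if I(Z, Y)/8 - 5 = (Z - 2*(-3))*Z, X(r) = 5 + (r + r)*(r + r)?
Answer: 242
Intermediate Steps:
X(r) = 5 + 4*r**2 (X(r) = 5 + (2*r)*(2*r) = 5 + 4*r**2)
I(Z, Y) = 40 + 8*Z*(6 + Z) (I(Z, Y) = 40 + 8*((Z - 2*(-3))*Z) = 40 + 8*((Z + 6)*Z) = 40 + 8*((6 + Z)*Z) = 40 + 8*(Z*(6 + Z)) = 40 + 8*Z*(6 + Z))
a(T, z) = 3 + z
(26 - 1*4)*(I(-1, -7) + a(X(-3), 8)) = (26 - 1*4)*((40 + 8*(-1)**2 + 48*(-1)) + (3 + 8)) = (26 - 4)*((40 + 8*1 - 48) + 11) = 22*((40 + 8 - 48) + 11) = 22*(0 + 11) = 22*11 = 242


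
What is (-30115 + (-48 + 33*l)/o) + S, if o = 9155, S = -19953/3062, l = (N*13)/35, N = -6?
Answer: -29553478221023/981141350 ≈ -30122.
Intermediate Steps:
l = -78/35 (l = -6*13/35 = -78*1/35 = -78/35 ≈ -2.2286)
S = -19953/3062 (S = -19953*1/3062 = -19953/3062 ≈ -6.5163)
(-30115 + (-48 + 33*l)/o) + S = (-30115 + (-48 + 33*(-78/35))/9155) - 19953/3062 = (-30115 + (-48 - 2574/35)*(1/9155)) - 19953/3062 = (-30115 - 4254/35*1/9155) - 19953/3062 = (-30115 - 4254/320425) - 19953/3062 = -9649603129/320425 - 19953/3062 = -29553478221023/981141350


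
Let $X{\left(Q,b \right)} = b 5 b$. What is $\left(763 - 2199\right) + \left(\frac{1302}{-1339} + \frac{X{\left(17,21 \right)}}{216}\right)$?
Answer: $- \frac{45850489}{32136} \approx -1426.8$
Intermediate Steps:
$X{\left(Q,b \right)} = 5 b^{2}$ ($X{\left(Q,b \right)} = 5 b b = 5 b^{2}$)
$\left(763 - 2199\right) + \left(\frac{1302}{-1339} + \frac{X{\left(17,21 \right)}}{216}\right) = \left(763 - 2199\right) + \left(\frac{1302}{-1339} + \frac{5 \cdot 21^{2}}{216}\right) = -1436 + \left(1302 \left(- \frac{1}{1339}\right) + 5 \cdot 441 \cdot \frac{1}{216}\right) = -1436 + \left(- \frac{1302}{1339} + 2205 \cdot \frac{1}{216}\right) = -1436 + \left(- \frac{1302}{1339} + \frac{245}{24}\right) = -1436 + \frac{296807}{32136} = - \frac{45850489}{32136}$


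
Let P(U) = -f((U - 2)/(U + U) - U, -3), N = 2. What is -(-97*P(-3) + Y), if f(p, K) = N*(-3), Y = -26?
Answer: 608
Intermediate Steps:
f(p, K) = -6 (f(p, K) = 2*(-3) = -6)
P(U) = 6 (P(U) = -1*(-6) = 6)
-(-97*P(-3) + Y) = -(-97*6 - 26) = -(-582 - 26) = -1*(-608) = 608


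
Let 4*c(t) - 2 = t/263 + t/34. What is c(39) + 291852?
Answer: 10438991803/35768 ≈ 2.9185e+5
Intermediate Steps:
c(t) = ½ + 297*t/35768 (c(t) = ½ + (t/263 + t/34)/4 = ½ + (297*t/8942)/4 = ½ + 297*t/35768)
c(39) + 291852 = (½ + (297/35768)*39) + 291852 = (½ + 11583/35768) + 291852 = 29467/35768 + 291852 = 10438991803/35768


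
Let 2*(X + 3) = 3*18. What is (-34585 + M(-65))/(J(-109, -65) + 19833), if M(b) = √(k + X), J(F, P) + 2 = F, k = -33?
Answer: -34585/19722 + I/6574 ≈ -1.7536 + 0.00015211*I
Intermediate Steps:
X = 24 (X = -3 + (3*18)/2 = -3 + (½)*54 = -3 + 27 = 24)
J(F, P) = -2 + F
M(b) = 3*I (M(b) = √(-33 + 24) = √(-9) = 3*I)
(-34585 + M(-65))/(J(-109, -65) + 19833) = (-34585 + 3*I)/((-2 - 109) + 19833) = (-34585 + 3*I)/(-111 + 19833) = (-34585 + 3*I)/19722 = (-34585 + 3*I)*(1/19722) = -34585/19722 + I/6574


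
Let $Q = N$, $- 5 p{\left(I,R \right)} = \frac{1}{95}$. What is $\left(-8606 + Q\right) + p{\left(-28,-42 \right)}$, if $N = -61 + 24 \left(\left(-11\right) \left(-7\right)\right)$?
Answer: $- \frac{3239026}{475} \approx -6819.0$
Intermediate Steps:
$p{\left(I,R \right)} = - \frac{1}{475}$ ($p{\left(I,R \right)} = - \frac{1}{5 \cdot 95} = \left(- \frac{1}{5}\right) \frac{1}{95} = - \frac{1}{475}$)
$N = 1787$ ($N = -61 + 24 \cdot 77 = -61 + 1848 = 1787$)
$Q = 1787$
$\left(-8606 + Q\right) + p{\left(-28,-42 \right)} = \left(-8606 + 1787\right) - \frac{1}{475} = -6819 - \frac{1}{475} = - \frac{3239026}{475}$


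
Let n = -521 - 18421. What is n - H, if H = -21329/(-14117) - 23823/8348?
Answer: -2232132123673/117848716 ≈ -18941.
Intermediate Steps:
n = -18942
H = -158254799/117848716 (H = -21329*(-1/14117) - 23823*1/8348 = 21329/14117 - 23823/8348 = -158254799/117848716 ≈ -1.3429)
n - H = -18942 - 1*(-158254799/117848716) = -18942 + 158254799/117848716 = -2232132123673/117848716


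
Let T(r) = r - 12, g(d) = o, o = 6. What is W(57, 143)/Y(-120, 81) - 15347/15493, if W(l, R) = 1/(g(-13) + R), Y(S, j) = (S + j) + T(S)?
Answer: -391041706/394746147 ≈ -0.99062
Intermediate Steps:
g(d) = 6
T(r) = -12 + r
Y(S, j) = -12 + j + 2*S (Y(S, j) = (S + j) + (-12 + S) = -12 + j + 2*S)
W(l, R) = 1/(6 + R)
W(57, 143)/Y(-120, 81) - 15347/15493 = 1/((6 + 143)*(-12 + 81 + 2*(-120))) - 15347/15493 = 1/(149*(-12 + 81 - 240)) - 15347*1/15493 = (1/149)/(-171) - 15347/15493 = (1/149)*(-1/171) - 15347/15493 = -1/25479 - 15347/15493 = -391041706/394746147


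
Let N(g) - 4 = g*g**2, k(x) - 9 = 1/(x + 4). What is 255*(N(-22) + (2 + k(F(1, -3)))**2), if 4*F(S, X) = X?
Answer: -453192885/169 ≈ -2.6816e+6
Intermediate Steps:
F(S, X) = X/4
k(x) = 9 + 1/(4 + x) (k(x) = 9 + 1/(x + 4) = 9 + 1/(4 + x))
N(g) = 4 + g**3 (N(g) = 4 + g*g**2 = 4 + g**3)
255*(N(-22) + (2 + k(F(1, -3)))**2) = 255*((4 + (-22)**3) + (2 + (37 + 9*((1/4)*(-3)))/(4 + (1/4)*(-3)))**2) = 255*((4 - 10648) + (2 + (37 + 9*(-3/4))/(4 - 3/4))**2) = 255*(-10644 + (2 + (37 - 27/4)/(13/4))**2) = 255*(-10644 + (2 + (4/13)*(121/4))**2) = 255*(-10644 + (2 + 121/13)**2) = 255*(-10644 + (147/13)**2) = 255*(-10644 + 21609/169) = 255*(-1777227/169) = -453192885/169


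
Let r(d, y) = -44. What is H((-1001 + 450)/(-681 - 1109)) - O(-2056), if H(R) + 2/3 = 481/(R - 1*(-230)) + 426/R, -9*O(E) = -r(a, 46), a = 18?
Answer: 947374086236/681450903 ≈ 1390.2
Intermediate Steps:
O(E) = -44/9 (O(E) = -(-1)*(-44)/9 = -⅑*44 = -44/9)
H(R) = -⅔ + 426/R + 481/(230 + R) (H(R) = -⅔ + (481/(R - 1*(-230)) + 426/R) = -⅔ + (481/(R + 230) + 426/R) = -⅔ + (481/(230 + R) + 426/R) = -⅔ + (426/R + 481/(230 + R)) = -⅔ + 426/R + 481/(230 + R))
H((-1001 + 450)/(-681 - 1109)) - O(-2056) = (293940 - 2*(-1001 + 450)²/(-681 - 1109)² + 2261*((-1001 + 450)/(-681 - 1109)))/(3*(((-1001 + 450)/(-681 - 1109)))*(230 + (-1001 + 450)/(-681 - 1109))) - 1*(-44/9) = (293940 - 2*(-551/(-1790))² + 2261*(-551/(-1790)))/(3*((-551/(-1790)))*(230 - 551/(-1790))) + 44/9 = (293940 - 2*(-551*(-1/1790))² + 2261*(-551*(-1/1790)))/(3*((-551*(-1/1790)))*(230 - 551*(-1/1790))) + 44/9 = (293940 - 2*(551/1790)² + 2261*(551/1790))/(3*(551/1790)*(230 + 551/1790)) + 44/9 = (⅓)*(1790/551)*(293940 - 2*303601/3204100 + 1245811/1790)/(412251/1790) + 44/9 = (⅓)*(1790/551)*(1790/412251)*(293940 - 303601/1602050 + 1245811/1790) + 44/9 = (⅓)*(1790/551)*(1790/412251)*(236010637122/801025) + 44/9 = 314680849496/227150301 + 44/9 = 947374086236/681450903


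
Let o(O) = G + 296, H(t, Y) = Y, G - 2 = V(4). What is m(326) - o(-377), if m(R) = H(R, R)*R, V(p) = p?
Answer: 105974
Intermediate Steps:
G = 6 (G = 2 + 4 = 6)
o(O) = 302 (o(O) = 6 + 296 = 302)
m(R) = R² (m(R) = R*R = R²)
m(326) - o(-377) = 326² - 1*302 = 106276 - 302 = 105974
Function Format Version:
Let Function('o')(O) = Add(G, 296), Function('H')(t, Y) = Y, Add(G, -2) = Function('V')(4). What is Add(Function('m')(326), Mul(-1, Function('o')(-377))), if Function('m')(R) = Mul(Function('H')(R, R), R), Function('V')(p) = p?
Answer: 105974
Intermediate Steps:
G = 6 (G = Add(2, 4) = 6)
Function('o')(O) = 302 (Function('o')(O) = Add(6, 296) = 302)
Function('m')(R) = Pow(R, 2) (Function('m')(R) = Mul(R, R) = Pow(R, 2))
Add(Function('m')(326), Mul(-1, Function('o')(-377))) = Add(Pow(326, 2), Mul(-1, 302)) = Add(106276, -302) = 105974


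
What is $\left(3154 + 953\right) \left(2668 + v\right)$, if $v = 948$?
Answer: $14850912$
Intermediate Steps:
$\left(3154 + 953\right) \left(2668 + v\right) = \left(3154 + 953\right) \left(2668 + 948\right) = 4107 \cdot 3616 = 14850912$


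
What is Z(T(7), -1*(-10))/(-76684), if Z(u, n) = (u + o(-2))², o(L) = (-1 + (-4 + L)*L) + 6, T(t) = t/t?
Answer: -81/19171 ≈ -0.0042251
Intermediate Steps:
T(t) = 1
o(L) = 5 + L*(-4 + L) (o(L) = (-1 + L*(-4 + L)) + 6 = 5 + L*(-4 + L))
Z(u, n) = (17 + u)² (Z(u, n) = (u + (5 + (-2)² - 4*(-2)))² = (u + (5 + 4 + 8))² = (u + 17)² = (17 + u)²)
Z(T(7), -1*(-10))/(-76684) = (17 + 1)²/(-76684) = 18²*(-1/76684) = 324*(-1/76684) = -81/19171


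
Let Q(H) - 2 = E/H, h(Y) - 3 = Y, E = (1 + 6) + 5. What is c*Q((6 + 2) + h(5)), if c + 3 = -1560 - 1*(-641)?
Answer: -5071/2 ≈ -2535.5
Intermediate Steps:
E = 12 (E = 7 + 5 = 12)
h(Y) = 3 + Y
c = -922 (c = -3 + (-1560 - 1*(-641)) = -3 + (-1560 + 641) = -3 - 919 = -922)
Q(H) = 2 + 12/H
c*Q((6 + 2) + h(5)) = -922*(2 + 12/((6 + 2) + (3 + 5))) = -922*(2 + 12/(8 + 8)) = -922*(2 + 12/16) = -922*(2 + 12*(1/16)) = -922*(2 + 3/4) = -922*11/4 = -5071/2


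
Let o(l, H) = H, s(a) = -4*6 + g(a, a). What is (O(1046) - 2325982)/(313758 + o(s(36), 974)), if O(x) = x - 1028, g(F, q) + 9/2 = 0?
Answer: -581491/78683 ≈ -7.3903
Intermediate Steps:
g(F, q) = -9/2 (g(F, q) = -9/2 + 0 = -9/2)
s(a) = -57/2 (s(a) = -4*6 - 9/2 = -24 - 9/2 = -57/2)
O(x) = -1028 + x
(O(1046) - 2325982)/(313758 + o(s(36), 974)) = ((-1028 + 1046) - 2325982)/(313758 + 974) = (18 - 2325982)/314732 = -2325964*1/314732 = -581491/78683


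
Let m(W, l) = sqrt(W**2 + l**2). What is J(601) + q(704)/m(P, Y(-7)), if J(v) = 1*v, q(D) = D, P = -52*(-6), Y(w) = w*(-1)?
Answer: 601 + 704*sqrt(337)/5729 ≈ 603.26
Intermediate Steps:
Y(w) = -w
P = 312
J(v) = v
J(601) + q(704)/m(P, Y(-7)) = 601 + 704/(sqrt(312**2 + (-1*(-7))**2)) = 601 + 704/(sqrt(97344 + 7**2)) = 601 + 704/(sqrt(97344 + 49)) = 601 + 704/(sqrt(97393)) = 601 + 704/((17*sqrt(337))) = 601 + 704*(sqrt(337)/5729) = 601 + 704*sqrt(337)/5729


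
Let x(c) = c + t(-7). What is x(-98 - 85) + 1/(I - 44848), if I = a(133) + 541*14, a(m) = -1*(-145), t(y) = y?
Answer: -7054511/37129 ≈ -190.00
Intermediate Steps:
x(c) = -7 + c (x(c) = c - 7 = -7 + c)
a(m) = 145
I = 7719 (I = 145 + 541*14 = 145 + 7574 = 7719)
x(-98 - 85) + 1/(I - 44848) = (-7 + (-98 - 85)) + 1/(7719 - 44848) = (-7 - 183) + 1/(-37129) = -190 - 1/37129 = -7054511/37129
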